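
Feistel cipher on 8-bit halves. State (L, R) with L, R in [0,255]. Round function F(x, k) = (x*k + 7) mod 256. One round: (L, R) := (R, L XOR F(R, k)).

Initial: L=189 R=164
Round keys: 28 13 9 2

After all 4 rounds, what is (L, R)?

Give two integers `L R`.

Round 1 (k=28): L=164 R=74
Round 2 (k=13): L=74 R=109
Round 3 (k=9): L=109 R=150
Round 4 (k=2): L=150 R=94

Answer: 150 94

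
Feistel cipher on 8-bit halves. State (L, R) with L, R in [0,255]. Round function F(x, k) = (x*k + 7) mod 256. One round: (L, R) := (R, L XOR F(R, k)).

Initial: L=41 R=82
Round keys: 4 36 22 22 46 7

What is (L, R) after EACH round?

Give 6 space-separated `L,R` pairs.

Round 1 (k=4): L=82 R=102
Round 2 (k=36): L=102 R=13
Round 3 (k=22): L=13 R=67
Round 4 (k=22): L=67 R=196
Round 5 (k=46): L=196 R=124
Round 6 (k=7): L=124 R=175

Answer: 82,102 102,13 13,67 67,196 196,124 124,175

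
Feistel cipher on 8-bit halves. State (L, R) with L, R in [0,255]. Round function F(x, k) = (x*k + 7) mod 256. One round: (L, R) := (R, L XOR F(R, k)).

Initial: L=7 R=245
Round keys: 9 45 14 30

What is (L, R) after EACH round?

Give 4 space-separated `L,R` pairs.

Answer: 245,163 163,91 91,162 162,88

Derivation:
Round 1 (k=9): L=245 R=163
Round 2 (k=45): L=163 R=91
Round 3 (k=14): L=91 R=162
Round 4 (k=30): L=162 R=88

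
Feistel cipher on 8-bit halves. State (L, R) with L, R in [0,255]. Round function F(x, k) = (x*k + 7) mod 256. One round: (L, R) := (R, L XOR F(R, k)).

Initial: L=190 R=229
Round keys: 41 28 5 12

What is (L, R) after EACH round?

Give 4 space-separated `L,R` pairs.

Answer: 229,10 10,250 250,227 227,81

Derivation:
Round 1 (k=41): L=229 R=10
Round 2 (k=28): L=10 R=250
Round 3 (k=5): L=250 R=227
Round 4 (k=12): L=227 R=81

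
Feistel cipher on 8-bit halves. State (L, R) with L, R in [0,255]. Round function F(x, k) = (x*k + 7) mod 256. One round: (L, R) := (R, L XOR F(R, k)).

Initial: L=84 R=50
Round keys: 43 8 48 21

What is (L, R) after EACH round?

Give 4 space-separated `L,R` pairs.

Answer: 50,57 57,253 253,78 78,144

Derivation:
Round 1 (k=43): L=50 R=57
Round 2 (k=8): L=57 R=253
Round 3 (k=48): L=253 R=78
Round 4 (k=21): L=78 R=144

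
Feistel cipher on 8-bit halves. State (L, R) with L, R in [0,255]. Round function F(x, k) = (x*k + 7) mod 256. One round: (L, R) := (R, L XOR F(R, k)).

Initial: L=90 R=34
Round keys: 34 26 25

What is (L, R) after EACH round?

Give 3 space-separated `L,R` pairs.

Round 1 (k=34): L=34 R=209
Round 2 (k=26): L=209 R=99
Round 3 (k=25): L=99 R=99

Answer: 34,209 209,99 99,99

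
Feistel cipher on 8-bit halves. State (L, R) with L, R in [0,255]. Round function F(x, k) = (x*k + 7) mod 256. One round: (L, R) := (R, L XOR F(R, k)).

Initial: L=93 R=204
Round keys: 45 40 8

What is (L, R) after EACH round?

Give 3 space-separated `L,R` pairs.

Round 1 (k=45): L=204 R=190
Round 2 (k=40): L=190 R=123
Round 3 (k=8): L=123 R=97

Answer: 204,190 190,123 123,97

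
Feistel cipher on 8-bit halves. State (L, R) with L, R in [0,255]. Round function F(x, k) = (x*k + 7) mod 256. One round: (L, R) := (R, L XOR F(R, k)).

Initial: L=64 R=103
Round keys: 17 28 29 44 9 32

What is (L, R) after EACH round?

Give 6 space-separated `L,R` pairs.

Round 1 (k=17): L=103 R=158
Round 2 (k=28): L=158 R=40
Round 3 (k=29): L=40 R=17
Round 4 (k=44): L=17 R=219
Round 5 (k=9): L=219 R=171
Round 6 (k=32): L=171 R=188

Answer: 103,158 158,40 40,17 17,219 219,171 171,188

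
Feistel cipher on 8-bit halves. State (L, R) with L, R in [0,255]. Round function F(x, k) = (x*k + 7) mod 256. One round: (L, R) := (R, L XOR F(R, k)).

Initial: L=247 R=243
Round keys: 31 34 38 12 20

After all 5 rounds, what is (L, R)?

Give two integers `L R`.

Round 1 (k=31): L=243 R=131
Round 2 (k=34): L=131 R=158
Round 3 (k=38): L=158 R=248
Round 4 (k=12): L=248 R=57
Round 5 (k=20): L=57 R=131

Answer: 57 131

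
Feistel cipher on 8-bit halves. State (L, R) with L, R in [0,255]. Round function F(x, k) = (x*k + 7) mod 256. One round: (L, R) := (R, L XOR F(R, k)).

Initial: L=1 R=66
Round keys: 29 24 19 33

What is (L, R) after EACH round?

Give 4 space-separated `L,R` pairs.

Round 1 (k=29): L=66 R=128
Round 2 (k=24): L=128 R=69
Round 3 (k=19): L=69 R=166
Round 4 (k=33): L=166 R=40

Answer: 66,128 128,69 69,166 166,40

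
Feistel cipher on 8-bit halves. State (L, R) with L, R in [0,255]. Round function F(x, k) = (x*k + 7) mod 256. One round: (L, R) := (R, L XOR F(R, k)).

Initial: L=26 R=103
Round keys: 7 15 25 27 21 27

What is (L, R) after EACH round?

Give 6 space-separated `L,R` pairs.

Round 1 (k=7): L=103 R=194
Round 2 (k=15): L=194 R=2
Round 3 (k=25): L=2 R=251
Round 4 (k=27): L=251 R=130
Round 5 (k=21): L=130 R=74
Round 6 (k=27): L=74 R=87

Answer: 103,194 194,2 2,251 251,130 130,74 74,87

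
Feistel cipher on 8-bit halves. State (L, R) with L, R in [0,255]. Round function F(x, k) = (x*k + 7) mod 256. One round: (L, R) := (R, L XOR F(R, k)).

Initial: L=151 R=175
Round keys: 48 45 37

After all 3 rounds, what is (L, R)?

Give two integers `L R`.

Answer: 232 207

Derivation:
Round 1 (k=48): L=175 R=64
Round 2 (k=45): L=64 R=232
Round 3 (k=37): L=232 R=207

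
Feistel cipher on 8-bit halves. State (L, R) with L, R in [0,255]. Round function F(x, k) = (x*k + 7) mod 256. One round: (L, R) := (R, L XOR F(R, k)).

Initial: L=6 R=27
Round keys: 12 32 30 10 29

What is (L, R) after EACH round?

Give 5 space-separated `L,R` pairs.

Answer: 27,77 77,188 188,66 66,39 39,48

Derivation:
Round 1 (k=12): L=27 R=77
Round 2 (k=32): L=77 R=188
Round 3 (k=30): L=188 R=66
Round 4 (k=10): L=66 R=39
Round 5 (k=29): L=39 R=48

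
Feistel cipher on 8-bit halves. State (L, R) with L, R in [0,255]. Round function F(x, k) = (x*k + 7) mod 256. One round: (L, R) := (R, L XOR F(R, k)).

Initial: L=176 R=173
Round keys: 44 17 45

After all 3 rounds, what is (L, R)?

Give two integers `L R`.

Round 1 (k=44): L=173 R=115
Round 2 (k=17): L=115 R=7
Round 3 (k=45): L=7 R=49

Answer: 7 49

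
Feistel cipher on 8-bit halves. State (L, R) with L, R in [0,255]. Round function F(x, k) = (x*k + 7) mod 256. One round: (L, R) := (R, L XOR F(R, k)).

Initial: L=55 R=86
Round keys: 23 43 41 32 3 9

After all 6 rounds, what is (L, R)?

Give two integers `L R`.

Answer: 135 206

Derivation:
Round 1 (k=23): L=86 R=246
Round 2 (k=43): L=246 R=15
Round 3 (k=41): L=15 R=152
Round 4 (k=32): L=152 R=8
Round 5 (k=3): L=8 R=135
Round 6 (k=9): L=135 R=206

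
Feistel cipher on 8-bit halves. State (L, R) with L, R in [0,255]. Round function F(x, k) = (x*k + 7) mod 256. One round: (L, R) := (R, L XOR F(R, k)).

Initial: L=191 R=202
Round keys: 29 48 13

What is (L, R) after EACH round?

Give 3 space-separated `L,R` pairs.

Round 1 (k=29): L=202 R=86
Round 2 (k=48): L=86 R=237
Round 3 (k=13): L=237 R=70

Answer: 202,86 86,237 237,70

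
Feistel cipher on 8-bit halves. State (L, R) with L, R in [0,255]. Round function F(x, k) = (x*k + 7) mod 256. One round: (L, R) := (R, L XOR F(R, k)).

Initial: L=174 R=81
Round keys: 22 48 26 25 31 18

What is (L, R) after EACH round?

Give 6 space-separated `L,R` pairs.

Answer: 81,83 83,198 198,112 112,49 49,134 134,66

Derivation:
Round 1 (k=22): L=81 R=83
Round 2 (k=48): L=83 R=198
Round 3 (k=26): L=198 R=112
Round 4 (k=25): L=112 R=49
Round 5 (k=31): L=49 R=134
Round 6 (k=18): L=134 R=66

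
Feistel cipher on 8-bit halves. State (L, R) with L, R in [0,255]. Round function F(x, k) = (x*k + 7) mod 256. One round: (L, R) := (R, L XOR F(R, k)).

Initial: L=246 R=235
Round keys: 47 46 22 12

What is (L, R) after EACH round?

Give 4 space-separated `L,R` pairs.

Answer: 235,218 218,216 216,77 77,123

Derivation:
Round 1 (k=47): L=235 R=218
Round 2 (k=46): L=218 R=216
Round 3 (k=22): L=216 R=77
Round 4 (k=12): L=77 R=123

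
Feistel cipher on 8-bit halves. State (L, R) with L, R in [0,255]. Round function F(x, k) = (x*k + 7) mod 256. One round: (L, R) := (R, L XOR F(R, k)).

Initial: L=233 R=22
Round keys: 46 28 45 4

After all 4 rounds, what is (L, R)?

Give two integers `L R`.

Round 1 (k=46): L=22 R=18
Round 2 (k=28): L=18 R=233
Round 3 (k=45): L=233 R=238
Round 4 (k=4): L=238 R=86

Answer: 238 86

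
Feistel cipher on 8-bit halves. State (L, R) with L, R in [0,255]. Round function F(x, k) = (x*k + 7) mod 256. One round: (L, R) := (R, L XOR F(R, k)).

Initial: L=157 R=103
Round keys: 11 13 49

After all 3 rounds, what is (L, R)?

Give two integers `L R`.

Round 1 (k=11): L=103 R=233
Round 2 (k=13): L=233 R=187
Round 3 (k=49): L=187 R=59

Answer: 187 59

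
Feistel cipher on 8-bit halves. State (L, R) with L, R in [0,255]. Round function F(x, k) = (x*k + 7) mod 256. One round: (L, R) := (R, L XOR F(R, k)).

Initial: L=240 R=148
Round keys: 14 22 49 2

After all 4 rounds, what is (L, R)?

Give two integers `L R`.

Round 1 (k=14): L=148 R=239
Round 2 (k=22): L=239 R=5
Round 3 (k=49): L=5 R=19
Round 4 (k=2): L=19 R=40

Answer: 19 40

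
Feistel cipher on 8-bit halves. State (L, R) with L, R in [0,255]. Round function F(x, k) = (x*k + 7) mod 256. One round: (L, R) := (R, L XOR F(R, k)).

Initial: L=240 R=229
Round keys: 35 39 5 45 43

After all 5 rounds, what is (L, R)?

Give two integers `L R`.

Round 1 (k=35): L=229 R=166
Round 2 (k=39): L=166 R=180
Round 3 (k=5): L=180 R=45
Round 4 (k=45): L=45 R=68
Round 5 (k=43): L=68 R=94

Answer: 68 94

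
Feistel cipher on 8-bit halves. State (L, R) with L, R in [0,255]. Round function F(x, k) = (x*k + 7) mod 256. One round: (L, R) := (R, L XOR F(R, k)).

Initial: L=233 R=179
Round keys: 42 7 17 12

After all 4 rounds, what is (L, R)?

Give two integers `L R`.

Round 1 (k=42): L=179 R=140
Round 2 (k=7): L=140 R=104
Round 3 (k=17): L=104 R=99
Round 4 (k=12): L=99 R=195

Answer: 99 195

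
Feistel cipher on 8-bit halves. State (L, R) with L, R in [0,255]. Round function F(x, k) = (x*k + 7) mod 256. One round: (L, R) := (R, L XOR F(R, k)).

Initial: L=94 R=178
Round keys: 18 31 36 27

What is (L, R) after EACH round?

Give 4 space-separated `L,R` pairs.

Round 1 (k=18): L=178 R=213
Round 2 (k=31): L=213 R=96
Round 3 (k=36): L=96 R=82
Round 4 (k=27): L=82 R=205

Answer: 178,213 213,96 96,82 82,205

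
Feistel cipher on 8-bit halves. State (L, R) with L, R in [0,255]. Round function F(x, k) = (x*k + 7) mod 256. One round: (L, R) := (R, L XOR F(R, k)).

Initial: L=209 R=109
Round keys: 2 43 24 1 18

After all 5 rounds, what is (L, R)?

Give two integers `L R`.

Answer: 52 232

Derivation:
Round 1 (k=2): L=109 R=48
Round 2 (k=43): L=48 R=122
Round 3 (k=24): L=122 R=71
Round 4 (k=1): L=71 R=52
Round 5 (k=18): L=52 R=232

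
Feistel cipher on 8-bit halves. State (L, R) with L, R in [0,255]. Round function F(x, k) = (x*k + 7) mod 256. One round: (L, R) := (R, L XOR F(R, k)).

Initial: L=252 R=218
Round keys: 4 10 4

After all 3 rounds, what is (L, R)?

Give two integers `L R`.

Answer: 31 16

Derivation:
Round 1 (k=4): L=218 R=147
Round 2 (k=10): L=147 R=31
Round 3 (k=4): L=31 R=16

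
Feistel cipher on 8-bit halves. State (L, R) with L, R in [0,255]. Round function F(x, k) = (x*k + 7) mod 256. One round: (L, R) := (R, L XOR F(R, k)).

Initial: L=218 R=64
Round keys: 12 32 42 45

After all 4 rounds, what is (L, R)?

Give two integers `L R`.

Answer: 48 144

Derivation:
Round 1 (k=12): L=64 R=221
Round 2 (k=32): L=221 R=231
Round 3 (k=42): L=231 R=48
Round 4 (k=45): L=48 R=144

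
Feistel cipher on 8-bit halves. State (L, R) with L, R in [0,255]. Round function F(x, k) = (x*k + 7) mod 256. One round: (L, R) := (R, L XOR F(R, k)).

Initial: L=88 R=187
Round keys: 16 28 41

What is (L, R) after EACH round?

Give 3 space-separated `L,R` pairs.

Answer: 187,239 239,144 144,248

Derivation:
Round 1 (k=16): L=187 R=239
Round 2 (k=28): L=239 R=144
Round 3 (k=41): L=144 R=248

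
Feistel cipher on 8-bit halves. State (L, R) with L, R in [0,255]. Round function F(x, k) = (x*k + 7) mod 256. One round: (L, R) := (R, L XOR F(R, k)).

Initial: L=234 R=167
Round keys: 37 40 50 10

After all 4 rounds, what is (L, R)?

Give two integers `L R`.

Answer: 135 237

Derivation:
Round 1 (k=37): L=167 R=192
Round 2 (k=40): L=192 R=160
Round 3 (k=50): L=160 R=135
Round 4 (k=10): L=135 R=237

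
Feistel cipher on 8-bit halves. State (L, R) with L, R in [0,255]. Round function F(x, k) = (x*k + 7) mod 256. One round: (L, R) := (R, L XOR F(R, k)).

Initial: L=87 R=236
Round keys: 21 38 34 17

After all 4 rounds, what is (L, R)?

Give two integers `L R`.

Answer: 57 131

Derivation:
Round 1 (k=21): L=236 R=52
Round 2 (k=38): L=52 R=83
Round 3 (k=34): L=83 R=57
Round 4 (k=17): L=57 R=131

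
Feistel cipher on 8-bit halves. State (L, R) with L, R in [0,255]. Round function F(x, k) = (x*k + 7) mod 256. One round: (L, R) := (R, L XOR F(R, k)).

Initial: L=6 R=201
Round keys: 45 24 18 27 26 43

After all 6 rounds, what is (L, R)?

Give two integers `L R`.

Round 1 (k=45): L=201 R=90
Round 2 (k=24): L=90 R=190
Round 3 (k=18): L=190 R=57
Round 4 (k=27): L=57 R=180
Round 5 (k=26): L=180 R=118
Round 6 (k=43): L=118 R=109

Answer: 118 109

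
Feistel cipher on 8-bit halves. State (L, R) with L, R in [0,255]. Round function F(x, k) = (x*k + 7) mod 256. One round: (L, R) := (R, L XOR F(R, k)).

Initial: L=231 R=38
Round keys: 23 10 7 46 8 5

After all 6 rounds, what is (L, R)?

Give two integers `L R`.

Answer: 171 212

Derivation:
Round 1 (k=23): L=38 R=150
Round 2 (k=10): L=150 R=197
Round 3 (k=7): L=197 R=252
Round 4 (k=46): L=252 R=138
Round 5 (k=8): L=138 R=171
Round 6 (k=5): L=171 R=212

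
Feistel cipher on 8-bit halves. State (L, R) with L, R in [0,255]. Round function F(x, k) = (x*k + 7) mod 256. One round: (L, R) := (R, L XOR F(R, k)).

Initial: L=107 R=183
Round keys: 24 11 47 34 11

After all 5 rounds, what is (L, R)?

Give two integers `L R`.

Answer: 49 229

Derivation:
Round 1 (k=24): L=183 R=68
Round 2 (k=11): L=68 R=68
Round 3 (k=47): L=68 R=199
Round 4 (k=34): L=199 R=49
Round 5 (k=11): L=49 R=229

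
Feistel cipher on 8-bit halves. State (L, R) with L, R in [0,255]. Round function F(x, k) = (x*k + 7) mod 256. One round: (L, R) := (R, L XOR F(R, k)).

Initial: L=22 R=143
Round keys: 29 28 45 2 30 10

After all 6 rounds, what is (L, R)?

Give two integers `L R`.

Round 1 (k=29): L=143 R=44
Round 2 (k=28): L=44 R=88
Round 3 (k=45): L=88 R=83
Round 4 (k=2): L=83 R=245
Round 5 (k=30): L=245 R=238
Round 6 (k=10): L=238 R=166

Answer: 238 166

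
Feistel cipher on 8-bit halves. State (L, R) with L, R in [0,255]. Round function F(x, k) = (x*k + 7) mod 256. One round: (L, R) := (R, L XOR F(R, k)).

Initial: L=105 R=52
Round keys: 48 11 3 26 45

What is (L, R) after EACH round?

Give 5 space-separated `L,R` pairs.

Round 1 (k=48): L=52 R=174
Round 2 (k=11): L=174 R=181
Round 3 (k=3): L=181 R=136
Round 4 (k=26): L=136 R=98
Round 5 (k=45): L=98 R=201

Answer: 52,174 174,181 181,136 136,98 98,201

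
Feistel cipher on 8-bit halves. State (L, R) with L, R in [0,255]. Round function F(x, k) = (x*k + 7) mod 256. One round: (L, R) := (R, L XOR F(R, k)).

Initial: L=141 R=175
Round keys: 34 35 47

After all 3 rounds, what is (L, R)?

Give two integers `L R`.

Round 1 (k=34): L=175 R=200
Round 2 (k=35): L=200 R=240
Round 3 (k=47): L=240 R=223

Answer: 240 223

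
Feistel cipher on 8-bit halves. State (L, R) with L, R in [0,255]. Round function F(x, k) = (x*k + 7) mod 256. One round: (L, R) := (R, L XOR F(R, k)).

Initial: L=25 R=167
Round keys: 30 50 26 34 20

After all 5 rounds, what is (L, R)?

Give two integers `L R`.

Answer: 213 108

Derivation:
Round 1 (k=30): L=167 R=128
Round 2 (k=50): L=128 R=160
Round 3 (k=26): L=160 R=199
Round 4 (k=34): L=199 R=213
Round 5 (k=20): L=213 R=108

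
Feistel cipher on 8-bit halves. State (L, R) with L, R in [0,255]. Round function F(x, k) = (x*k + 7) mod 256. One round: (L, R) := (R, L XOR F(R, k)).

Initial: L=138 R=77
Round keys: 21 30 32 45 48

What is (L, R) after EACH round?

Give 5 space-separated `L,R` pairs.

Round 1 (k=21): L=77 R=210
Round 2 (k=30): L=210 R=238
Round 3 (k=32): L=238 R=21
Round 4 (k=45): L=21 R=86
Round 5 (k=48): L=86 R=50

Answer: 77,210 210,238 238,21 21,86 86,50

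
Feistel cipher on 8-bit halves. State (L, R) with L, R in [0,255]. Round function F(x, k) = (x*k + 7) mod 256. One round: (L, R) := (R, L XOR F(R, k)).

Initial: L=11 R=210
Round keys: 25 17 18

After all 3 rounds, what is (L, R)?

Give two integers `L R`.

Answer: 123 47

Derivation:
Round 1 (k=25): L=210 R=130
Round 2 (k=17): L=130 R=123
Round 3 (k=18): L=123 R=47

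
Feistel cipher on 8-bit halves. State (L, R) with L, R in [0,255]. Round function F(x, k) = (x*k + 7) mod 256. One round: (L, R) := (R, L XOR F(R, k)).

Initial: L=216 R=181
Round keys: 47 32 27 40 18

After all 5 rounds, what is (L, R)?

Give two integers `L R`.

Answer: 109 166

Derivation:
Round 1 (k=47): L=181 R=154
Round 2 (k=32): L=154 R=242
Round 3 (k=27): L=242 R=23
Round 4 (k=40): L=23 R=109
Round 5 (k=18): L=109 R=166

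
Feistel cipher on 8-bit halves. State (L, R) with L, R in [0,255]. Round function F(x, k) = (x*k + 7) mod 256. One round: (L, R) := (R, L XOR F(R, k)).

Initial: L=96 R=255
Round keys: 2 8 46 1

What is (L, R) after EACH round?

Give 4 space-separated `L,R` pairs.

Answer: 255,101 101,208 208,2 2,217

Derivation:
Round 1 (k=2): L=255 R=101
Round 2 (k=8): L=101 R=208
Round 3 (k=46): L=208 R=2
Round 4 (k=1): L=2 R=217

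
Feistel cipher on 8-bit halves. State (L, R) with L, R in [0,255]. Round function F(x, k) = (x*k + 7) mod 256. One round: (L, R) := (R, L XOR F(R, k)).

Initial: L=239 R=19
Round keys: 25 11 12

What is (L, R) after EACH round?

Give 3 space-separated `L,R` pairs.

Round 1 (k=25): L=19 R=13
Round 2 (k=11): L=13 R=133
Round 3 (k=12): L=133 R=78

Answer: 19,13 13,133 133,78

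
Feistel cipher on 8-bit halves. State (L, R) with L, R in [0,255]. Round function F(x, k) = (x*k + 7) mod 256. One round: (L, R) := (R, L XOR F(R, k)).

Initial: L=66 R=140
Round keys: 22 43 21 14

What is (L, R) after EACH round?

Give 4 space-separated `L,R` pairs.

Answer: 140,77 77,122 122,68 68,197

Derivation:
Round 1 (k=22): L=140 R=77
Round 2 (k=43): L=77 R=122
Round 3 (k=21): L=122 R=68
Round 4 (k=14): L=68 R=197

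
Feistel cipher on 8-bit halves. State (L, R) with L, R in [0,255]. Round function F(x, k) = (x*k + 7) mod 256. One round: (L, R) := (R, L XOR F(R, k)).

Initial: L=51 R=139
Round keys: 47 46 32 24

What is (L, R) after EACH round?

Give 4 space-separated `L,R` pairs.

Round 1 (k=47): L=139 R=191
Round 2 (k=46): L=191 R=210
Round 3 (k=32): L=210 R=248
Round 4 (k=24): L=248 R=149

Answer: 139,191 191,210 210,248 248,149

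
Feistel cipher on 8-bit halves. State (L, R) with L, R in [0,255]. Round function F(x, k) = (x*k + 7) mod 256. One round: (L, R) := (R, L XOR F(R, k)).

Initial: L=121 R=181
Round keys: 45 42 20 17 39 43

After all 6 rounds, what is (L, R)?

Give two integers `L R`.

Round 1 (k=45): L=181 R=161
Round 2 (k=42): L=161 R=196
Round 3 (k=20): L=196 R=246
Round 4 (k=17): L=246 R=153
Round 5 (k=39): L=153 R=160
Round 6 (k=43): L=160 R=126

Answer: 160 126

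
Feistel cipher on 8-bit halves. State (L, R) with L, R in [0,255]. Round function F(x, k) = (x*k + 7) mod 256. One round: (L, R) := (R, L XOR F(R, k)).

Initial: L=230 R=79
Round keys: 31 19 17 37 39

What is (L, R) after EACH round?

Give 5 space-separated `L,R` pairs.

Answer: 79,126 126,46 46,107 107,80 80,92

Derivation:
Round 1 (k=31): L=79 R=126
Round 2 (k=19): L=126 R=46
Round 3 (k=17): L=46 R=107
Round 4 (k=37): L=107 R=80
Round 5 (k=39): L=80 R=92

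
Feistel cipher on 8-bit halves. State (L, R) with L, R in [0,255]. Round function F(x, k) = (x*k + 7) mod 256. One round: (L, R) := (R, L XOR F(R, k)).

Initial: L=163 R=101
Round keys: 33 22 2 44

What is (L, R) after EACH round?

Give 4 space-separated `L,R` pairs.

Answer: 101,175 175,116 116,64 64,115

Derivation:
Round 1 (k=33): L=101 R=175
Round 2 (k=22): L=175 R=116
Round 3 (k=2): L=116 R=64
Round 4 (k=44): L=64 R=115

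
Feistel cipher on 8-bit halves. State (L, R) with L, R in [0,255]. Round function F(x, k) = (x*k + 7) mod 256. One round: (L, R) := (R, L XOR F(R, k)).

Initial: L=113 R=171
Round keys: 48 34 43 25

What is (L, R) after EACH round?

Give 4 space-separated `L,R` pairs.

Answer: 171,102 102,56 56,9 9,208

Derivation:
Round 1 (k=48): L=171 R=102
Round 2 (k=34): L=102 R=56
Round 3 (k=43): L=56 R=9
Round 4 (k=25): L=9 R=208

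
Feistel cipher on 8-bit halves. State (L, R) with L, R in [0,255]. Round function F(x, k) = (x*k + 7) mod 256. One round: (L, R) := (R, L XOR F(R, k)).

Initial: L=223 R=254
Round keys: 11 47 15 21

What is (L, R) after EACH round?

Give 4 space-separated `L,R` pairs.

Answer: 254,46 46,135 135,222 222,186

Derivation:
Round 1 (k=11): L=254 R=46
Round 2 (k=47): L=46 R=135
Round 3 (k=15): L=135 R=222
Round 4 (k=21): L=222 R=186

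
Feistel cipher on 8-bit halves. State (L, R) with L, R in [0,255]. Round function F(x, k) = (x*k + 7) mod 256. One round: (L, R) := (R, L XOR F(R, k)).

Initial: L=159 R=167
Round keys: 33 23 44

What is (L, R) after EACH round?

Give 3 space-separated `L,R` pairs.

Answer: 167,17 17,41 41,2

Derivation:
Round 1 (k=33): L=167 R=17
Round 2 (k=23): L=17 R=41
Round 3 (k=44): L=41 R=2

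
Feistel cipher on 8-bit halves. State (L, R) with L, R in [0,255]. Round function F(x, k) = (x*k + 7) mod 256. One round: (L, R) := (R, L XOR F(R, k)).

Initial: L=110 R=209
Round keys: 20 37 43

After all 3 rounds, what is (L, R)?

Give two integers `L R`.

Round 1 (k=20): L=209 R=53
Round 2 (k=37): L=53 R=97
Round 3 (k=43): L=97 R=103

Answer: 97 103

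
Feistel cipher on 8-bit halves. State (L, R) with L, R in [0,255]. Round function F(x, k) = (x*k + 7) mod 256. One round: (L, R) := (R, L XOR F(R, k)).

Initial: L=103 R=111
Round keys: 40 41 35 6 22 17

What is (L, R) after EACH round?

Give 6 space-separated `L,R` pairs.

Answer: 111,56 56,144 144,143 143,241 241,50 50,168

Derivation:
Round 1 (k=40): L=111 R=56
Round 2 (k=41): L=56 R=144
Round 3 (k=35): L=144 R=143
Round 4 (k=6): L=143 R=241
Round 5 (k=22): L=241 R=50
Round 6 (k=17): L=50 R=168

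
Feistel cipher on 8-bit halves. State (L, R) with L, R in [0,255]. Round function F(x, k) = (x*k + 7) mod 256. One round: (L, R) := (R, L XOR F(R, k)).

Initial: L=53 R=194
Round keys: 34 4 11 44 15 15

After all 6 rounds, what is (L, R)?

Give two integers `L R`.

Round 1 (k=34): L=194 R=254
Round 2 (k=4): L=254 R=61
Round 3 (k=11): L=61 R=88
Round 4 (k=44): L=88 R=26
Round 5 (k=15): L=26 R=213
Round 6 (k=15): L=213 R=152

Answer: 213 152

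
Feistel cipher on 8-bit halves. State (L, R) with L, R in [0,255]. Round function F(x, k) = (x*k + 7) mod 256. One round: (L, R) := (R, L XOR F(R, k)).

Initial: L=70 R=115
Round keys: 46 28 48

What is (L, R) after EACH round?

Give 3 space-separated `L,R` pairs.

Round 1 (k=46): L=115 R=247
Round 2 (k=28): L=247 R=120
Round 3 (k=48): L=120 R=112

Answer: 115,247 247,120 120,112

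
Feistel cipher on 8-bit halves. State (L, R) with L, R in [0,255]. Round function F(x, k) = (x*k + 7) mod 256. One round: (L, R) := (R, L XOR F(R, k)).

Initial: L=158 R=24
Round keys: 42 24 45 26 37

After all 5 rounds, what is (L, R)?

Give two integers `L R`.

Round 1 (k=42): L=24 R=105
Round 2 (k=24): L=105 R=199
Round 3 (k=45): L=199 R=107
Round 4 (k=26): L=107 R=34
Round 5 (k=37): L=34 R=154

Answer: 34 154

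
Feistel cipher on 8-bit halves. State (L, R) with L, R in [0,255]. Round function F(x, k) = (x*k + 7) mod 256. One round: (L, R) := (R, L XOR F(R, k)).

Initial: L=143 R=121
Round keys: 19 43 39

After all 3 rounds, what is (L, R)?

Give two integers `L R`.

Answer: 207 29

Derivation:
Round 1 (k=19): L=121 R=141
Round 2 (k=43): L=141 R=207
Round 3 (k=39): L=207 R=29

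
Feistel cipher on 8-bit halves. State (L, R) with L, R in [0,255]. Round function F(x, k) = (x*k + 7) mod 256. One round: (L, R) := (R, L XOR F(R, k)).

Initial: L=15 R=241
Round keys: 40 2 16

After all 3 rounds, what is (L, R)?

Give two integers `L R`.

Answer: 182 199

Derivation:
Round 1 (k=40): L=241 R=160
Round 2 (k=2): L=160 R=182
Round 3 (k=16): L=182 R=199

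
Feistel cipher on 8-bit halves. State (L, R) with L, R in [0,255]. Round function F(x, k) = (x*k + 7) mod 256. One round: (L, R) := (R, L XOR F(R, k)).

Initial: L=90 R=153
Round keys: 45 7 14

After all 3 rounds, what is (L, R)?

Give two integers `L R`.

Round 1 (k=45): L=153 R=182
Round 2 (k=7): L=182 R=152
Round 3 (k=14): L=152 R=225

Answer: 152 225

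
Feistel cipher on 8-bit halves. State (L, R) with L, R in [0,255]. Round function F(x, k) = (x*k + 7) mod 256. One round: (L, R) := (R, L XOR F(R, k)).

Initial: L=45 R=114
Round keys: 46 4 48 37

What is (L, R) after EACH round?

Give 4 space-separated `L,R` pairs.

Answer: 114,174 174,205 205,217 217,169

Derivation:
Round 1 (k=46): L=114 R=174
Round 2 (k=4): L=174 R=205
Round 3 (k=48): L=205 R=217
Round 4 (k=37): L=217 R=169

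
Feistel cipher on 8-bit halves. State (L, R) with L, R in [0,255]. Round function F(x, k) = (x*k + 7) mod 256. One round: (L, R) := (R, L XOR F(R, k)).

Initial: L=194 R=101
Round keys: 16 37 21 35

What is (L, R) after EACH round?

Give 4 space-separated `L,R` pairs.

Round 1 (k=16): L=101 R=149
Round 2 (k=37): L=149 R=245
Round 3 (k=21): L=245 R=181
Round 4 (k=35): L=181 R=51

Answer: 101,149 149,245 245,181 181,51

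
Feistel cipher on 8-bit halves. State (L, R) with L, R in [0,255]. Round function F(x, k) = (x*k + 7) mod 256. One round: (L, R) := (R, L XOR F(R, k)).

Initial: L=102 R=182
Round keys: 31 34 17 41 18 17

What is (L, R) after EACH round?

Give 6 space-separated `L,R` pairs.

Answer: 182,119 119,99 99,237 237,159 159,216 216,192

Derivation:
Round 1 (k=31): L=182 R=119
Round 2 (k=34): L=119 R=99
Round 3 (k=17): L=99 R=237
Round 4 (k=41): L=237 R=159
Round 5 (k=18): L=159 R=216
Round 6 (k=17): L=216 R=192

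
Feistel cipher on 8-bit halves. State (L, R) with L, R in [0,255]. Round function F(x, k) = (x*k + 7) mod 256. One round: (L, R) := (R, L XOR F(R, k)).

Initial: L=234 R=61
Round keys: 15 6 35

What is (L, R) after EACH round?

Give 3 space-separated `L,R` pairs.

Answer: 61,112 112,154 154,101

Derivation:
Round 1 (k=15): L=61 R=112
Round 2 (k=6): L=112 R=154
Round 3 (k=35): L=154 R=101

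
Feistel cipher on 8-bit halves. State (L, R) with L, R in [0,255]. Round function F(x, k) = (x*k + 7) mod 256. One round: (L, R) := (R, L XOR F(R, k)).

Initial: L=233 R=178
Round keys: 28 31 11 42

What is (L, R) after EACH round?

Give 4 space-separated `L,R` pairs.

Round 1 (k=28): L=178 R=150
Round 2 (k=31): L=150 R=131
Round 3 (k=11): L=131 R=62
Round 4 (k=42): L=62 R=176

Answer: 178,150 150,131 131,62 62,176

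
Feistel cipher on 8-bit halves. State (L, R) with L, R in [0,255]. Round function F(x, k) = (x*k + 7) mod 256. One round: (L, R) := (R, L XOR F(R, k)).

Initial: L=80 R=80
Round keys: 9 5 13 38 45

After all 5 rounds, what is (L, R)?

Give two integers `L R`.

Round 1 (k=9): L=80 R=135
Round 2 (k=5): L=135 R=250
Round 3 (k=13): L=250 R=62
Round 4 (k=38): L=62 R=193
Round 5 (k=45): L=193 R=202

Answer: 193 202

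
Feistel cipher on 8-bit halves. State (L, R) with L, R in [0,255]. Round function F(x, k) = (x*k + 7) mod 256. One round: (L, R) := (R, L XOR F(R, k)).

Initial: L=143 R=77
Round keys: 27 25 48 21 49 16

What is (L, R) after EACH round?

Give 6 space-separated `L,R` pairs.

Answer: 77,169 169,197 197,94 94,120 120,161 161,111

Derivation:
Round 1 (k=27): L=77 R=169
Round 2 (k=25): L=169 R=197
Round 3 (k=48): L=197 R=94
Round 4 (k=21): L=94 R=120
Round 5 (k=49): L=120 R=161
Round 6 (k=16): L=161 R=111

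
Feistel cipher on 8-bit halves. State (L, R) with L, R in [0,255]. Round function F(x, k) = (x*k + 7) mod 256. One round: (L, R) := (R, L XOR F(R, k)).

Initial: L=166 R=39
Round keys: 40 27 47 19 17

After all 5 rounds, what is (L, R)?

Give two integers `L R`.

Answer: 61 103

Derivation:
Round 1 (k=40): L=39 R=185
Round 2 (k=27): L=185 R=173
Round 3 (k=47): L=173 R=115
Round 4 (k=19): L=115 R=61
Round 5 (k=17): L=61 R=103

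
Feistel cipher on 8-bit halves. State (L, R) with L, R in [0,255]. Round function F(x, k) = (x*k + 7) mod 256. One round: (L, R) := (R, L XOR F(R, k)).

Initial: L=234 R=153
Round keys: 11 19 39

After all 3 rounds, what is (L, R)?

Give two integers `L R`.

Answer: 206 25

Derivation:
Round 1 (k=11): L=153 R=112
Round 2 (k=19): L=112 R=206
Round 3 (k=39): L=206 R=25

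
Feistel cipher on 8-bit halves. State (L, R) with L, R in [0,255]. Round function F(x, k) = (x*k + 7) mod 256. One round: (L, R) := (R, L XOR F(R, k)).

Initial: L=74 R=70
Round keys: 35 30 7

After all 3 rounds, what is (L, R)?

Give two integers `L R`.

Answer: 135 107

Derivation:
Round 1 (k=35): L=70 R=211
Round 2 (k=30): L=211 R=135
Round 3 (k=7): L=135 R=107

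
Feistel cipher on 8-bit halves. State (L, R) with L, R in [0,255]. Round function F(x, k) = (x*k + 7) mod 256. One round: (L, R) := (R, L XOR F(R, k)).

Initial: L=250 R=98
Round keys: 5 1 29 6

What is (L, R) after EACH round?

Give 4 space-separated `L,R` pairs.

Round 1 (k=5): L=98 R=11
Round 2 (k=1): L=11 R=112
Round 3 (k=29): L=112 R=188
Round 4 (k=6): L=188 R=31

Answer: 98,11 11,112 112,188 188,31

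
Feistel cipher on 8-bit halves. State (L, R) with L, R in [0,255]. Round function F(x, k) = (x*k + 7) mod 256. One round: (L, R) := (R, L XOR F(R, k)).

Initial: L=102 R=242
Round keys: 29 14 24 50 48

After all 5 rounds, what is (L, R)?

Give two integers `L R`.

Round 1 (k=29): L=242 R=23
Round 2 (k=14): L=23 R=187
Round 3 (k=24): L=187 R=152
Round 4 (k=50): L=152 R=12
Round 5 (k=48): L=12 R=223

Answer: 12 223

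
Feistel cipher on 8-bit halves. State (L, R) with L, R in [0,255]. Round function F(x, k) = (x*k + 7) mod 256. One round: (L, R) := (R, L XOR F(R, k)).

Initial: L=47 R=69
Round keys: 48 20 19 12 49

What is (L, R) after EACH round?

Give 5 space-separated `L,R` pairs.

Answer: 69,216 216,162 162,213 213,161 161,13

Derivation:
Round 1 (k=48): L=69 R=216
Round 2 (k=20): L=216 R=162
Round 3 (k=19): L=162 R=213
Round 4 (k=12): L=213 R=161
Round 5 (k=49): L=161 R=13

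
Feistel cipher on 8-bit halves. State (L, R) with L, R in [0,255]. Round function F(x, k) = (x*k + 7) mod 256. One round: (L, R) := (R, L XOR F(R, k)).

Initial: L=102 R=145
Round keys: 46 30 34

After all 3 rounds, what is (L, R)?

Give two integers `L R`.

Answer: 16 84

Derivation:
Round 1 (k=46): L=145 R=115
Round 2 (k=30): L=115 R=16
Round 3 (k=34): L=16 R=84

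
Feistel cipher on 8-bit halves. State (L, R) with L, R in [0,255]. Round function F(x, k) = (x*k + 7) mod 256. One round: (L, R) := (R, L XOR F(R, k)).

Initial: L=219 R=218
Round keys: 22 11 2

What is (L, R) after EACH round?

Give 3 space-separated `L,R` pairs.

Answer: 218,24 24,213 213,169

Derivation:
Round 1 (k=22): L=218 R=24
Round 2 (k=11): L=24 R=213
Round 3 (k=2): L=213 R=169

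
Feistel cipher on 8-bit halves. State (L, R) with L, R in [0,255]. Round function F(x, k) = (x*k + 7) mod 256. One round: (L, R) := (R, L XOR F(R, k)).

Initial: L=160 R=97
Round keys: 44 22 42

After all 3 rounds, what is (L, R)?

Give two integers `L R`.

Round 1 (k=44): L=97 R=19
Round 2 (k=22): L=19 R=200
Round 3 (k=42): L=200 R=196

Answer: 200 196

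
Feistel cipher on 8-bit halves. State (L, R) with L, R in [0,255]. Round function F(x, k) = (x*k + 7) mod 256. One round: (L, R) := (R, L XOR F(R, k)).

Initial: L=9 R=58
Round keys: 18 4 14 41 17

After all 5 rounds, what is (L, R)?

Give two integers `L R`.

Round 1 (k=18): L=58 R=18
Round 2 (k=4): L=18 R=117
Round 3 (k=14): L=117 R=127
Round 4 (k=41): L=127 R=43
Round 5 (k=17): L=43 R=157

Answer: 43 157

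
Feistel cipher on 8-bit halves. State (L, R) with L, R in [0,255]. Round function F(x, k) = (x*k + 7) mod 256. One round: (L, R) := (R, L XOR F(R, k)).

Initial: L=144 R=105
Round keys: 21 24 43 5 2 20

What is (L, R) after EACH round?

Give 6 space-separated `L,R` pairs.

Answer: 105,52 52,142 142,213 213,190 190,86 86,1

Derivation:
Round 1 (k=21): L=105 R=52
Round 2 (k=24): L=52 R=142
Round 3 (k=43): L=142 R=213
Round 4 (k=5): L=213 R=190
Round 5 (k=2): L=190 R=86
Round 6 (k=20): L=86 R=1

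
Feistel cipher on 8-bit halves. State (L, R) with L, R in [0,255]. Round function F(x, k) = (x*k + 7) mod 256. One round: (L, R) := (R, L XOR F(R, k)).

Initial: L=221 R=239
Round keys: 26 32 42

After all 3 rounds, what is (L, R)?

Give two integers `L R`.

Answer: 232 135

Derivation:
Round 1 (k=26): L=239 R=144
Round 2 (k=32): L=144 R=232
Round 3 (k=42): L=232 R=135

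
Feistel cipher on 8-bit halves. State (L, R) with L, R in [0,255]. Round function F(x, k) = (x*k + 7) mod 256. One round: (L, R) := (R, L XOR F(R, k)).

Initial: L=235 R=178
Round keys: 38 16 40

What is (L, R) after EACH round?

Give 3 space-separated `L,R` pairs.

Answer: 178,152 152,53 53,215

Derivation:
Round 1 (k=38): L=178 R=152
Round 2 (k=16): L=152 R=53
Round 3 (k=40): L=53 R=215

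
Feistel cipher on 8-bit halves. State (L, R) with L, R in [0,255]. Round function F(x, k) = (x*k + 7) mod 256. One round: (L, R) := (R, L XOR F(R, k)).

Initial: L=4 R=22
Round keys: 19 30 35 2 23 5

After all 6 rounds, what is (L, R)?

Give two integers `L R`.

Answer: 216 213

Derivation:
Round 1 (k=19): L=22 R=173
Round 2 (k=30): L=173 R=91
Round 3 (k=35): L=91 R=213
Round 4 (k=2): L=213 R=234
Round 5 (k=23): L=234 R=216
Round 6 (k=5): L=216 R=213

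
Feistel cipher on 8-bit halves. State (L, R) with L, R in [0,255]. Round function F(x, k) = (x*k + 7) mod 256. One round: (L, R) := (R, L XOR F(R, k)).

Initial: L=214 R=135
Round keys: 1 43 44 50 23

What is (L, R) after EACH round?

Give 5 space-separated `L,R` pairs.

Answer: 135,88 88,72 72,63 63,29 29,157

Derivation:
Round 1 (k=1): L=135 R=88
Round 2 (k=43): L=88 R=72
Round 3 (k=44): L=72 R=63
Round 4 (k=50): L=63 R=29
Round 5 (k=23): L=29 R=157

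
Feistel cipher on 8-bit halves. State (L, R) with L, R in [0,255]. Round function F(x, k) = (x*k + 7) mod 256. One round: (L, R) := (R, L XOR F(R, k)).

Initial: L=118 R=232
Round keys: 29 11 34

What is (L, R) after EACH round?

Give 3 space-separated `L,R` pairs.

Round 1 (k=29): L=232 R=57
Round 2 (k=11): L=57 R=146
Round 3 (k=34): L=146 R=82

Answer: 232,57 57,146 146,82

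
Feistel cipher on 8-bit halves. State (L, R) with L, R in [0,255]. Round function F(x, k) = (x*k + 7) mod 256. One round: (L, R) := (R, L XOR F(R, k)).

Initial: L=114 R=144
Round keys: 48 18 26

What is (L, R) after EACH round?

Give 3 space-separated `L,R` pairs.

Round 1 (k=48): L=144 R=117
Round 2 (k=18): L=117 R=209
Round 3 (k=26): L=209 R=52

Answer: 144,117 117,209 209,52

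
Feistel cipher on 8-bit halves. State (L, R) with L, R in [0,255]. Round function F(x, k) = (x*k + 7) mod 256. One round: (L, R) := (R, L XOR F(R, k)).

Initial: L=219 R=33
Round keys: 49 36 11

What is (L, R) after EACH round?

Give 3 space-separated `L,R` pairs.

Answer: 33,131 131,82 82,14

Derivation:
Round 1 (k=49): L=33 R=131
Round 2 (k=36): L=131 R=82
Round 3 (k=11): L=82 R=14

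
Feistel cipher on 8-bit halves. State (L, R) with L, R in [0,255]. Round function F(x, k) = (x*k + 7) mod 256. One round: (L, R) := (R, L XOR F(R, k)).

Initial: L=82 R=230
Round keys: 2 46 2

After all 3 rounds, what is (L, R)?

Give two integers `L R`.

Answer: 211 44

Derivation:
Round 1 (k=2): L=230 R=129
Round 2 (k=46): L=129 R=211
Round 3 (k=2): L=211 R=44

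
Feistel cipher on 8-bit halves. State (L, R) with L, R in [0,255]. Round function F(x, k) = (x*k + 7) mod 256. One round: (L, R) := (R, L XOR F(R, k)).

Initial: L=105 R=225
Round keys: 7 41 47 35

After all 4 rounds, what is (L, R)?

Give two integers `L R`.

Answer: 151 43

Derivation:
Round 1 (k=7): L=225 R=71
Round 2 (k=41): L=71 R=135
Round 3 (k=47): L=135 R=151
Round 4 (k=35): L=151 R=43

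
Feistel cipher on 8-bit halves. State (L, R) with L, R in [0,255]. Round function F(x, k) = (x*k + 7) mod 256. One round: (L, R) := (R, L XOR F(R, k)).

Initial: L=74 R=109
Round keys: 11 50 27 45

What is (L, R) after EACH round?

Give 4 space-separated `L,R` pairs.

Round 1 (k=11): L=109 R=252
Round 2 (k=50): L=252 R=82
Round 3 (k=27): L=82 R=81
Round 4 (k=45): L=81 R=22

Answer: 109,252 252,82 82,81 81,22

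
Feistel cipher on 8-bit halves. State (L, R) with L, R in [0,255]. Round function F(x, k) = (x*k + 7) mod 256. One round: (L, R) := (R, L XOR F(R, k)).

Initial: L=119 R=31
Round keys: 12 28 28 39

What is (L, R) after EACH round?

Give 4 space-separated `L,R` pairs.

Round 1 (k=12): L=31 R=12
Round 2 (k=28): L=12 R=72
Round 3 (k=28): L=72 R=235
Round 4 (k=39): L=235 R=156

Answer: 31,12 12,72 72,235 235,156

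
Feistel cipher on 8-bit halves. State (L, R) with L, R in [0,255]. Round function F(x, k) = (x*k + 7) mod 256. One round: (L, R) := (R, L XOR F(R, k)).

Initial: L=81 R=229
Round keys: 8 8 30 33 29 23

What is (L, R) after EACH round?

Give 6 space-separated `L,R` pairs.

Round 1 (k=8): L=229 R=126
Round 2 (k=8): L=126 R=18
Round 3 (k=30): L=18 R=93
Round 4 (k=33): L=93 R=22
Round 5 (k=29): L=22 R=216
Round 6 (k=23): L=216 R=121

Answer: 229,126 126,18 18,93 93,22 22,216 216,121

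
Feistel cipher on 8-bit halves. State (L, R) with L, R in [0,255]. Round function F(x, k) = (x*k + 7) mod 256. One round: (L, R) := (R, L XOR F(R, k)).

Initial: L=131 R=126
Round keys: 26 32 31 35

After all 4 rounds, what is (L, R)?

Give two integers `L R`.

Round 1 (k=26): L=126 R=80
Round 2 (k=32): L=80 R=121
Round 3 (k=31): L=121 R=254
Round 4 (k=35): L=254 R=184

Answer: 254 184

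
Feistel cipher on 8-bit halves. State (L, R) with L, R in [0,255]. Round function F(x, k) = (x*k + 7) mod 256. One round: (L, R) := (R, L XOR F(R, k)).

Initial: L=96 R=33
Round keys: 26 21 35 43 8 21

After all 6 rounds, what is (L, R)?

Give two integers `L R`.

Round 1 (k=26): L=33 R=1
Round 2 (k=21): L=1 R=61
Round 3 (k=35): L=61 R=95
Round 4 (k=43): L=95 R=193
Round 5 (k=8): L=193 R=80
Round 6 (k=21): L=80 R=86

Answer: 80 86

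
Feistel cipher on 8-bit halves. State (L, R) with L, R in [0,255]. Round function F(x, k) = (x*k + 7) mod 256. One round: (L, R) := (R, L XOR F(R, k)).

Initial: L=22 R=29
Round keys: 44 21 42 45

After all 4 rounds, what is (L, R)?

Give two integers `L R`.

Round 1 (k=44): L=29 R=21
Round 2 (k=21): L=21 R=221
Round 3 (k=42): L=221 R=92
Round 4 (k=45): L=92 R=238

Answer: 92 238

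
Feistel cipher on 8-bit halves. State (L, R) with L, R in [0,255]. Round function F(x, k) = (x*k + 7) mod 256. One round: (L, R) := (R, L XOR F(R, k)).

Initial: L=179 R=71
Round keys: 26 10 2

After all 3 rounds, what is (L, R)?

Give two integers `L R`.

Round 1 (k=26): L=71 R=142
Round 2 (k=10): L=142 R=212
Round 3 (k=2): L=212 R=33

Answer: 212 33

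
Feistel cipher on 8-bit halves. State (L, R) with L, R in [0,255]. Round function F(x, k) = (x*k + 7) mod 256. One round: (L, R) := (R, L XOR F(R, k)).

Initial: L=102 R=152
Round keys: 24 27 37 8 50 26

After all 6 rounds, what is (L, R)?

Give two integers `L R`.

Answer: 217 76

Derivation:
Round 1 (k=24): L=152 R=33
Round 2 (k=27): L=33 R=26
Round 3 (k=37): L=26 R=232
Round 4 (k=8): L=232 R=93
Round 5 (k=50): L=93 R=217
Round 6 (k=26): L=217 R=76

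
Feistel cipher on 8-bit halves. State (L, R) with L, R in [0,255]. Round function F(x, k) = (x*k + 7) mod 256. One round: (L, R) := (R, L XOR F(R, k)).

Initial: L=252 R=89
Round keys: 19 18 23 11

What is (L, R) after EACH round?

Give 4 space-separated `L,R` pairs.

Answer: 89,94 94,250 250,35 35,114

Derivation:
Round 1 (k=19): L=89 R=94
Round 2 (k=18): L=94 R=250
Round 3 (k=23): L=250 R=35
Round 4 (k=11): L=35 R=114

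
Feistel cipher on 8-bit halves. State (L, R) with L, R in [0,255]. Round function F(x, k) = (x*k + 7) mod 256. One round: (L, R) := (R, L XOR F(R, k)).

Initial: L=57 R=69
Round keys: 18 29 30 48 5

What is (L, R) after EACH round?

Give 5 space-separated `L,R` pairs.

Round 1 (k=18): L=69 R=216
Round 2 (k=29): L=216 R=58
Round 3 (k=30): L=58 R=11
Round 4 (k=48): L=11 R=45
Round 5 (k=5): L=45 R=227

Answer: 69,216 216,58 58,11 11,45 45,227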